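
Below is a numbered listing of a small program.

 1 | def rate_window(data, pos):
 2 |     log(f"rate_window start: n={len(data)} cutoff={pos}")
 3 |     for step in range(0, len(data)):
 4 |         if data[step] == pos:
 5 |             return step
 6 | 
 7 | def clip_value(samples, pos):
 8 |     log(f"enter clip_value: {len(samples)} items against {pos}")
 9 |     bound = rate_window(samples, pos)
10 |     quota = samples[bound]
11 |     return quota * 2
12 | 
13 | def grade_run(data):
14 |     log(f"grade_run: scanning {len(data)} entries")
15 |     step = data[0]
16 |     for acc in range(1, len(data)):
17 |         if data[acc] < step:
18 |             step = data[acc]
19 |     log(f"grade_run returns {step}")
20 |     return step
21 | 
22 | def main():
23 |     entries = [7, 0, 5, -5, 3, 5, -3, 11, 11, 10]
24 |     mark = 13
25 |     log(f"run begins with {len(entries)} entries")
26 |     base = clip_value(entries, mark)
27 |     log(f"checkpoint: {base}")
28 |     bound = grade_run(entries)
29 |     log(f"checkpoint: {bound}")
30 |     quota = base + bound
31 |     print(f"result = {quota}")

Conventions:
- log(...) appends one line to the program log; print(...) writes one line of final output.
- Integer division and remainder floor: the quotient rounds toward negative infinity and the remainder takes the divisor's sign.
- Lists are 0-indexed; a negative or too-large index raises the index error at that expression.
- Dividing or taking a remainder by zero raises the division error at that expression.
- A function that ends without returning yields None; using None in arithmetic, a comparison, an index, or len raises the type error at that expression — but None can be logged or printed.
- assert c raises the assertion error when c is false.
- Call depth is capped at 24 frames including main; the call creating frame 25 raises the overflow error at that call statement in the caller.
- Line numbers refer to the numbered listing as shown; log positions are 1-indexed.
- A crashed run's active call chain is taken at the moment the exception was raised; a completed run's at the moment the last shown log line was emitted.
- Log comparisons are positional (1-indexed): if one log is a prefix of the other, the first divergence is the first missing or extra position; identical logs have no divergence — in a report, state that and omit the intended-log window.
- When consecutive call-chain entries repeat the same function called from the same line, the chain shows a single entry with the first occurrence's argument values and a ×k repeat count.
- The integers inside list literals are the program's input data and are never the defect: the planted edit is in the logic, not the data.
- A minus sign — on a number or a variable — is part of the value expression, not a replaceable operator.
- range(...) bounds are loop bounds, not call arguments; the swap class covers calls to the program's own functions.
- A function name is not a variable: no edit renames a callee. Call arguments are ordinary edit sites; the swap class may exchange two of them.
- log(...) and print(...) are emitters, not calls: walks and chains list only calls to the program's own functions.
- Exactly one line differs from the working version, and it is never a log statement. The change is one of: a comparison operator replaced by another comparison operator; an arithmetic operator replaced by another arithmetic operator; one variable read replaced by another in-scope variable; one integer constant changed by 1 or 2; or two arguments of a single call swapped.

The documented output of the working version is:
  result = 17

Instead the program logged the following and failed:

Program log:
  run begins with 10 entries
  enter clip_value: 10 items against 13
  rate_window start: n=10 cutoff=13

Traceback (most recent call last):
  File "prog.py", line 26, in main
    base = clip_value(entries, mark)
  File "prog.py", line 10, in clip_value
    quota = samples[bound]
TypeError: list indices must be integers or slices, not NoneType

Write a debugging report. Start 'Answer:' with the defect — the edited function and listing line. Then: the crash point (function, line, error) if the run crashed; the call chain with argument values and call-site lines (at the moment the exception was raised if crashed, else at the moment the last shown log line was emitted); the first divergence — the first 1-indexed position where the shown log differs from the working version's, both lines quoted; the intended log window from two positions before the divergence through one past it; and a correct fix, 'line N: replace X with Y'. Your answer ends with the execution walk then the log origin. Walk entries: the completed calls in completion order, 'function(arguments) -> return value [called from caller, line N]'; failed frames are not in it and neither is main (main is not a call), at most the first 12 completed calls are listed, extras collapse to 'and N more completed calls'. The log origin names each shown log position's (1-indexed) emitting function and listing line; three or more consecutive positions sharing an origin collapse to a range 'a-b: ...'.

Answer: the defect is in main at line 24.
Key observation: The earliest visible damage is log position 2 — 'enter clip_value: 10 items against 13' rather than the intended 'enter clip_value: 10 items against 11'.
Crash: clip_value, line 10, TypeError.
Call chain: main -> clip_value([7, 0, 5, -5, 3, 5, -3, 11, 11, 10], 13) (called at line 26).
First divergence: position 2; shown 'enter clip_value: 10 items against 13' vs intended 'enter clip_value: 10 items against 11'.
Intended log window:
  1: run begins with 10 entries
  2: enter clip_value: 10 items against 11
  3: rate_window start: n=10 cutoff=11
Execution walk:
  rate_window([7, 0, 5, -5, 3, 5, -3, 11, 11, 10], 13) -> None  [called from clip_value, line 9]
Log origin:
  1: emitted by main (line 25)
  2: emitted by clip_value (line 8)
  3: emitted by rate_window (line 2)
A correct fix: line 24: replace `13` with `11`.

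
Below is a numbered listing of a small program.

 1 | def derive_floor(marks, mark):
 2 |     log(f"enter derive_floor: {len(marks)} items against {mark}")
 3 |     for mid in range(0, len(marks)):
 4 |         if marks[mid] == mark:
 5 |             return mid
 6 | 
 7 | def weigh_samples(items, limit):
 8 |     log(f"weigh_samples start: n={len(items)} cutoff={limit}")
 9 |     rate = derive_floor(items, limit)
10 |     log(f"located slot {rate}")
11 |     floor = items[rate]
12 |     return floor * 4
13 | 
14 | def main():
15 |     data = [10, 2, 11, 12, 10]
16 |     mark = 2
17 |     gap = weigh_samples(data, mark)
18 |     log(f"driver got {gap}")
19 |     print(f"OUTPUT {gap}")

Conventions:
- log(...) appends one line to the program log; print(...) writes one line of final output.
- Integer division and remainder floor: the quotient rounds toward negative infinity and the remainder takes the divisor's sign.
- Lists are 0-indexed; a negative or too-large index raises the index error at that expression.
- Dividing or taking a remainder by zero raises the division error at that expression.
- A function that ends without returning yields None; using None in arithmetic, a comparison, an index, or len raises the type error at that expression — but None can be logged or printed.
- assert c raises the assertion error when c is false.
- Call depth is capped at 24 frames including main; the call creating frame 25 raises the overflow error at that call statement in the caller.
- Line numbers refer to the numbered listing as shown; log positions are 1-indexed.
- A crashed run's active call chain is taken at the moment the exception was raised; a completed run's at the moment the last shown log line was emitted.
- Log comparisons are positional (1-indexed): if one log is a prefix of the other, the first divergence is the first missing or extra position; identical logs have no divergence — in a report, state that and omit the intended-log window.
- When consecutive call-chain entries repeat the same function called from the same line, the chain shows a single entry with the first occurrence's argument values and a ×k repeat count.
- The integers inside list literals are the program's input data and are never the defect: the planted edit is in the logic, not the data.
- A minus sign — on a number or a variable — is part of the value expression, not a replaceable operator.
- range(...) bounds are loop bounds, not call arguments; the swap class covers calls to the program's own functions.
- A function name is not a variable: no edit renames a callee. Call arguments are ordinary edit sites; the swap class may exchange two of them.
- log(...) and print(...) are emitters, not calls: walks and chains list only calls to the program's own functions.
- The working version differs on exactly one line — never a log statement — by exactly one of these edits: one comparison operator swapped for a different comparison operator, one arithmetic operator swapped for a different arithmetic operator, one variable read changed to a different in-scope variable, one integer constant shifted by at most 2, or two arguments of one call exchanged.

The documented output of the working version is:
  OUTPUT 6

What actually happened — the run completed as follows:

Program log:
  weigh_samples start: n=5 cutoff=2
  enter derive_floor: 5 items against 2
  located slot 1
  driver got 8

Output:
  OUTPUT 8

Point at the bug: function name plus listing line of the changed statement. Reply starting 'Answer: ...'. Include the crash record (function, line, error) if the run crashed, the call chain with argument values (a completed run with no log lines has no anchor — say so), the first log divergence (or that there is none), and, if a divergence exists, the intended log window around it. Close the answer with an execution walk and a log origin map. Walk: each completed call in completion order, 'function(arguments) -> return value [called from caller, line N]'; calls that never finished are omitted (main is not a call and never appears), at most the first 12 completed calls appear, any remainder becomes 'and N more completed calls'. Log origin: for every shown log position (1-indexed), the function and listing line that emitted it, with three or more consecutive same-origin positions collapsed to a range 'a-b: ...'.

Answer: the defect is in weigh_samples at line 12.
Core observation: Position 4 is the first bad log line: 'driver got 8' should read 'driver got 6'.
Call chain: main.
First divergence: position 4 — shown 'driver got 8', intended 'driver got 6'.
Intended log window:
  2: enter derive_floor: 5 items against 2
  3: located slot 1
  4: driver got 6
Execution walk:
  derive_floor([10, 2, 11, 12, 10], 2) -> 1  [called from weigh_samples, line 9]
  weigh_samples([10, 2, 11, 12, 10], 2) -> 8  [called from main, line 17]
Log origin:
  1: emitted by weigh_samples (line 8)
  2: emitted by derive_floor (line 2)
  3: emitted by weigh_samples (line 10)
  4: emitted by main (line 18)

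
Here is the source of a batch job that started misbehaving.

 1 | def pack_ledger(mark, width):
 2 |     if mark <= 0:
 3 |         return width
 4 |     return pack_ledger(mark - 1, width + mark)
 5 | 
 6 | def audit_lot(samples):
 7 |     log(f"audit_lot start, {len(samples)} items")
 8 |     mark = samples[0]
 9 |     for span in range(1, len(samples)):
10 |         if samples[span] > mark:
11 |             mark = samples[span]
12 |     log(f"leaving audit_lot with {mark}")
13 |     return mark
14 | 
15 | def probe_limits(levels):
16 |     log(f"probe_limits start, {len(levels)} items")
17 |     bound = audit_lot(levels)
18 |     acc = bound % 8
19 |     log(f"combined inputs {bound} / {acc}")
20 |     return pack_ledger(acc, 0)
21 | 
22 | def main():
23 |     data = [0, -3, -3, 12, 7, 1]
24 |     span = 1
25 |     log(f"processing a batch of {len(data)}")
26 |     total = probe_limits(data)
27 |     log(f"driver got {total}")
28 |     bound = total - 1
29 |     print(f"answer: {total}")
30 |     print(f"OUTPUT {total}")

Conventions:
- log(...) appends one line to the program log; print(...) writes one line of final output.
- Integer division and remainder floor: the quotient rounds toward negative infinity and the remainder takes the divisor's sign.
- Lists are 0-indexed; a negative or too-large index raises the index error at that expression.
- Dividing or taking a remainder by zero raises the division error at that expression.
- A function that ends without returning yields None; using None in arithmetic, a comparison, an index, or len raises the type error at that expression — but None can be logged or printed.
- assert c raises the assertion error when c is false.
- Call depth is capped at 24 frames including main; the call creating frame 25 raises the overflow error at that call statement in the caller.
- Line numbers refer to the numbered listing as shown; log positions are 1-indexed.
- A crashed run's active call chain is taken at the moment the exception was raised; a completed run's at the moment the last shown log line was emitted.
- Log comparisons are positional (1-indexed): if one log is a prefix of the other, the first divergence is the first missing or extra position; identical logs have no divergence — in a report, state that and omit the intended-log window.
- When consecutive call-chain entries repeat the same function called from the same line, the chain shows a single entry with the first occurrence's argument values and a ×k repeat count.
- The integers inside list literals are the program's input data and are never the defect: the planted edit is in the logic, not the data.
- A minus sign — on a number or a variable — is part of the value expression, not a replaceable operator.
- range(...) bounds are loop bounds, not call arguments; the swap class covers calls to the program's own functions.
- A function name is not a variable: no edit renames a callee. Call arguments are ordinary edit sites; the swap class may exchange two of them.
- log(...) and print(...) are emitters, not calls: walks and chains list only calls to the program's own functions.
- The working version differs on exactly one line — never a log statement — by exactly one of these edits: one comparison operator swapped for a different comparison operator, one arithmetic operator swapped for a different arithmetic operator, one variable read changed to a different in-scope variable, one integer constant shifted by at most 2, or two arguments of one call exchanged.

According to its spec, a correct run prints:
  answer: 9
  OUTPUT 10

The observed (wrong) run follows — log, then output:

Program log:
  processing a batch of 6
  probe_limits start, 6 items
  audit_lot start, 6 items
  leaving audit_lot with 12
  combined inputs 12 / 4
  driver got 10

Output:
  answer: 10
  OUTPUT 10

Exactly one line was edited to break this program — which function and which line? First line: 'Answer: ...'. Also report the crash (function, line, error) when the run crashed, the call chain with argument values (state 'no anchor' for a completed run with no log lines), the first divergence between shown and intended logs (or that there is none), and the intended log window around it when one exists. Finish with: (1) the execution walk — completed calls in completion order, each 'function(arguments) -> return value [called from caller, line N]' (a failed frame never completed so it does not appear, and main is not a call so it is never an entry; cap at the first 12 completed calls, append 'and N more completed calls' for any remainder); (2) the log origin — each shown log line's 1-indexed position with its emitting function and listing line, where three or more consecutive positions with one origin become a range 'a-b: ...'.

Answer: the defect is in main at line 29.
Key fact: The two runs log identically and part ways only at the printed values.
Call chain: main.
First divergence: none (the log streams are identical).
Execution walk:
  audit_lot([0, -3, -3, 12, 7, 1]) -> 12  [called from probe_limits, line 17]
  pack_ledger(0, 10) -> 10  [called from pack_ledger, line 4]
  pack_ledger(1, 9) -> 10  [called from pack_ledger, line 4]
  pack_ledger(2, 7) -> 10  [called from pack_ledger, line 4]
  pack_ledger(3, 4) -> 10  [called from pack_ledger, line 4]
  pack_ledger(4, 0) -> 10  [called from probe_limits, line 20]
  probe_limits([0, -3, -3, 12, 7, 1]) -> 10  [called from main, line 26]
Log origin:
  1 — main, line 25
  2 — probe_limits, line 16
  3 — audit_lot, line 7
  4 — audit_lot, line 12
  5 — probe_limits, line 19
  6 — main, line 27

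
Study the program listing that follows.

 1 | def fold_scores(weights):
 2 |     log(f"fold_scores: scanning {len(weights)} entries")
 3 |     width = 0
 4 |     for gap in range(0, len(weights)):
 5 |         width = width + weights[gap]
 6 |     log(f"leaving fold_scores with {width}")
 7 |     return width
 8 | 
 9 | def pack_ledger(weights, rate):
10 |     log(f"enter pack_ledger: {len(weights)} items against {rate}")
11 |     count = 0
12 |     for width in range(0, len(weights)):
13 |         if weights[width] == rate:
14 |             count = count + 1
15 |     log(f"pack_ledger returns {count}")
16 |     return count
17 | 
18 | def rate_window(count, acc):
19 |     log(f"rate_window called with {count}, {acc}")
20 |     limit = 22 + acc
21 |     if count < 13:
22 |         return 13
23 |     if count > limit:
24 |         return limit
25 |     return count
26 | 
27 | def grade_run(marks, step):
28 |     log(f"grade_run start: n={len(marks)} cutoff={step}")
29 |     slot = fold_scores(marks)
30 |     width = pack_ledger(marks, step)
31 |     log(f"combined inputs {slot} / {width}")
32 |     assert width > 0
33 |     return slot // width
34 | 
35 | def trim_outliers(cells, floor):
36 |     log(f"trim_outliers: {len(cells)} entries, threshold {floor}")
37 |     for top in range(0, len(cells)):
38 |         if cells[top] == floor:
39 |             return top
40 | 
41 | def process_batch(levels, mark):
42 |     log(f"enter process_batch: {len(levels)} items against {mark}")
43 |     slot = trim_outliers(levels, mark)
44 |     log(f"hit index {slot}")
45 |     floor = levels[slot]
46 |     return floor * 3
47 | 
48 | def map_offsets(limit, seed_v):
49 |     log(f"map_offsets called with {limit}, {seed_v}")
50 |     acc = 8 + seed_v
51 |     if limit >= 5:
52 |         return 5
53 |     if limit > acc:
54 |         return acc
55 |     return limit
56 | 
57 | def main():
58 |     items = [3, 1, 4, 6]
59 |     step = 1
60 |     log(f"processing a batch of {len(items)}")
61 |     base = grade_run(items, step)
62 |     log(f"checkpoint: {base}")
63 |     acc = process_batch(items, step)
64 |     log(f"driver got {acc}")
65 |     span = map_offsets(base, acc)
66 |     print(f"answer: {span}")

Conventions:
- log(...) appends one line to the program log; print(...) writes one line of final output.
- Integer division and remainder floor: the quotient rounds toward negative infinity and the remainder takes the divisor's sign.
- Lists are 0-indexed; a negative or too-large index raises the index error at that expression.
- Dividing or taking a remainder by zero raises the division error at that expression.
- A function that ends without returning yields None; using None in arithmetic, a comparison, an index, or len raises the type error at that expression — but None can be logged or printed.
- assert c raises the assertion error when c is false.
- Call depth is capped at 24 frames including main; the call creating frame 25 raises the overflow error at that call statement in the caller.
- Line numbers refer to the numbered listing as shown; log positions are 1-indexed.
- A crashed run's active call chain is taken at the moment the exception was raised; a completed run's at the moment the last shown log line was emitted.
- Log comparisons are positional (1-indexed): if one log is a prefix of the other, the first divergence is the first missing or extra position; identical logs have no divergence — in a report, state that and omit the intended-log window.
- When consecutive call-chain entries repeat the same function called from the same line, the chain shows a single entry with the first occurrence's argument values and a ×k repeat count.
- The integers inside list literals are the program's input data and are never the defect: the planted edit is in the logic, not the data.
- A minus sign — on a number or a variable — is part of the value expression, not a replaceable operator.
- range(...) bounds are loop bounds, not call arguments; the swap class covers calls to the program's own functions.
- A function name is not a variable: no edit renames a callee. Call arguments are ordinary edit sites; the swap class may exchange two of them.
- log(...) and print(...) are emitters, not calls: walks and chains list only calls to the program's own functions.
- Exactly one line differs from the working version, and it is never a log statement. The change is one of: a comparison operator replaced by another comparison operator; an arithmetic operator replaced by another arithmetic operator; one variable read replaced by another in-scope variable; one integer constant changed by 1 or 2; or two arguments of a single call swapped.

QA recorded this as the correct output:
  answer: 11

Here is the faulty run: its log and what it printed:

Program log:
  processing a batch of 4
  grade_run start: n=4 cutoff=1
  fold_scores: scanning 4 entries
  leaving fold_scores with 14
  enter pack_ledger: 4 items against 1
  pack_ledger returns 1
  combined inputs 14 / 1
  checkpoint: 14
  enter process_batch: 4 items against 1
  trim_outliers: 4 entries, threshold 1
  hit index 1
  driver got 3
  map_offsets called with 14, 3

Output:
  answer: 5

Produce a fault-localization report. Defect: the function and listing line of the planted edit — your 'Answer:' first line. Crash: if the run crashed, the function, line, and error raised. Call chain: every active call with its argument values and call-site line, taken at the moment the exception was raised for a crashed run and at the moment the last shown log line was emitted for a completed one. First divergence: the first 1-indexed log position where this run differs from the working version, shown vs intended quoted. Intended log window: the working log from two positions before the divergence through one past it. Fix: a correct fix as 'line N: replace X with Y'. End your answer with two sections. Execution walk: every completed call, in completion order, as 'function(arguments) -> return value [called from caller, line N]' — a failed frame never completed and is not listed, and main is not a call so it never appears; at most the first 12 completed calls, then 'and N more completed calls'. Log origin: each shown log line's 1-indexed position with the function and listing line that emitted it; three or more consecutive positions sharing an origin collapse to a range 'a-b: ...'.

Answer: the defect is in map_offsets at line 51.
Key fact: The two runs log identically and part ways only at the printed values.
Call chain: main -> map_offsets(14, 3) (called at line 65).
First divergence: none; the two logs match at every position.
Execution walk:
  fold_scores([3, 1, 4, 6]) -> 14  [called from grade_run, line 29]
  pack_ledger([3, 1, 4, 6], 1) -> 1  [called from grade_run, line 30]
  grade_run([3, 1, 4, 6], 1) -> 14  [called from main, line 61]
  trim_outliers([3, 1, 4, 6], 1) -> 1  [called from process_batch, line 43]
  process_batch([3, 1, 4, 6], 1) -> 3  [called from main, line 63]
  map_offsets(14, 3) -> 5  [called from main, line 65]
Log origin:
  1: logged in main at line 60
  2: logged in grade_run at line 28
  3: logged in fold_scores at line 2
  4: logged in fold_scores at line 6
  5: logged in pack_ledger at line 10
  6: logged in pack_ledger at line 15
  7: logged in grade_run at line 31
  8: logged in main at line 62
  9: logged in process_batch at line 42
  10: logged in trim_outliers at line 36
  11: logged in process_batch at line 44
  12: logged in main at line 64
  13: logged in map_offsets at line 49
A correct fix: line 51: replace `>=` with `<`.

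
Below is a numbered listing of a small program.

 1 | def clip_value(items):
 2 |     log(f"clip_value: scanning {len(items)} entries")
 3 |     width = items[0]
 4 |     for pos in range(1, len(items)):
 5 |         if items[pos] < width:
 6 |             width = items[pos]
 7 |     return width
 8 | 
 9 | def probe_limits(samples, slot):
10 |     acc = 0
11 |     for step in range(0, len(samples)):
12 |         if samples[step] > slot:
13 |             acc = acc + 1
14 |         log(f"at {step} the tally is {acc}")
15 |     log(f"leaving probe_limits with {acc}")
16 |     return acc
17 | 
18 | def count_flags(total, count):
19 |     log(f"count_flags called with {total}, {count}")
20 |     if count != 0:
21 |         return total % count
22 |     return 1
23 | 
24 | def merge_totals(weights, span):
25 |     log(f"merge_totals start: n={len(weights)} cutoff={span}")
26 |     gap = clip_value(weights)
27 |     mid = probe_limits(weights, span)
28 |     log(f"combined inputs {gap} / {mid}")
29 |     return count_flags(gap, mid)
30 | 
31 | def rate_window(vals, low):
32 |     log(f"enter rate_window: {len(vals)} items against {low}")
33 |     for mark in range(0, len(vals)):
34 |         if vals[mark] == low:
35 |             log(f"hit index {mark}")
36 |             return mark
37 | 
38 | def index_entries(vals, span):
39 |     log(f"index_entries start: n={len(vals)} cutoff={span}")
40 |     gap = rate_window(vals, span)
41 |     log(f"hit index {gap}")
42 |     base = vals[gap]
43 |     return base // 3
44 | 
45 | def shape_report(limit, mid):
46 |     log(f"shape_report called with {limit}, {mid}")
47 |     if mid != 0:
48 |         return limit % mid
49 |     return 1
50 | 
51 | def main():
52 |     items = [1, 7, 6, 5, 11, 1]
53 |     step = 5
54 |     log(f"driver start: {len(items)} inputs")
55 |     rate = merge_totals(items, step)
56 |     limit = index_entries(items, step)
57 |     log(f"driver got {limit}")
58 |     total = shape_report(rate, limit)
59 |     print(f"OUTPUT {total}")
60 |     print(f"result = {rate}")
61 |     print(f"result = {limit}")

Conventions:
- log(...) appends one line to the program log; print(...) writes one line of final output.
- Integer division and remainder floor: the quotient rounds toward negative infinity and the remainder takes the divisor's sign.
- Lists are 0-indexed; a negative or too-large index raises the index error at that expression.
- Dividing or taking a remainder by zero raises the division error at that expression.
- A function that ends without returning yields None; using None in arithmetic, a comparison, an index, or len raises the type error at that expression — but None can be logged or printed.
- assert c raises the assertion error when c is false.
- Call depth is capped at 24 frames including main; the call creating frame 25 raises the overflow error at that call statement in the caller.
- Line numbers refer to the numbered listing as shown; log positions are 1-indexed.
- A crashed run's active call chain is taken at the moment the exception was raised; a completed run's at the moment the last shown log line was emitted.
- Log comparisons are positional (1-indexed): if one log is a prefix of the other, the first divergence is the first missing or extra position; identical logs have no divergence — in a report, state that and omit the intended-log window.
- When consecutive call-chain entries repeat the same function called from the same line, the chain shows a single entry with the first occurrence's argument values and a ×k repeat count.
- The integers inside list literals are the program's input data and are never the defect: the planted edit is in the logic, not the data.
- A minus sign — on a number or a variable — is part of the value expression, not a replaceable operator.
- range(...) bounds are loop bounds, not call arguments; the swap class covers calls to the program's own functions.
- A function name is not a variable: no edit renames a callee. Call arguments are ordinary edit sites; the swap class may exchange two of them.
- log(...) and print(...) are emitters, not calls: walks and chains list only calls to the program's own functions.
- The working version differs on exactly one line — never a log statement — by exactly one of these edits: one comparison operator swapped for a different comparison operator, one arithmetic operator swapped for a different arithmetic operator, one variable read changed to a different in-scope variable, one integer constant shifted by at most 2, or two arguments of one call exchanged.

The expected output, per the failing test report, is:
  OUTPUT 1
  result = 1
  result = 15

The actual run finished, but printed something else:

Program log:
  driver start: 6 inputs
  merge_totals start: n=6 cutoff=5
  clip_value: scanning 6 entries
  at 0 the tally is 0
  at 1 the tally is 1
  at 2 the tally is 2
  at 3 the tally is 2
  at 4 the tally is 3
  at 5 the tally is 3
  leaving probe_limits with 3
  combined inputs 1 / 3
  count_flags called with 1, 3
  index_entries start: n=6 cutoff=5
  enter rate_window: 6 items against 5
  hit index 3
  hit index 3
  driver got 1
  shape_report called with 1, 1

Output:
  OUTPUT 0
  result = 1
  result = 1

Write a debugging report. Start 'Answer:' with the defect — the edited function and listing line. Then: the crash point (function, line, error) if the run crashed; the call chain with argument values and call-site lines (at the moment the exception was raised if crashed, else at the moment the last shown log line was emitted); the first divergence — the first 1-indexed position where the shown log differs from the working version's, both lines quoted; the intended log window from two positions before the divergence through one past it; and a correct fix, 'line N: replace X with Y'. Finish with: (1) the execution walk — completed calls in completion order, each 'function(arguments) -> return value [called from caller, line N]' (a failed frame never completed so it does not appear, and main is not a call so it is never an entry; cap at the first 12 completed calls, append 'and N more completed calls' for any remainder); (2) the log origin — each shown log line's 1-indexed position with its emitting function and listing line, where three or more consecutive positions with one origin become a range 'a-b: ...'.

Answer: the defect is in index_entries at line 43.
Key observation: Log line 17 is where behavior first shows: 'driver got 1' appears instead of 'driver got 15'.
Call chain: main -> shape_report(1, 1) (called at line 58).
First divergence: position 17; shown 'driver got 1' vs intended 'driver got 15'.
Intended log window:
  15: hit index 3
  16: hit index 3
  17: driver got 15
  18: shape_report called with 1, 15
Execution walk:
  clip_value([1, 7, 6, 5, 11, 1]) -> 1  [called from merge_totals, line 26]
  probe_limits([1, 7, 6, 5, 11, 1], 5) -> 3  [called from merge_totals, line 27]
  count_flags(1, 3) -> 1  [called from merge_totals, line 29]
  merge_totals([1, 7, 6, 5, 11, 1], 5) -> 1  [called from main, line 55]
  rate_window([1, 7, 6, 5, 11, 1], 5) -> 3  [called from index_entries, line 40]
  index_entries([1, 7, 6, 5, 11, 1], 5) -> 1  [called from main, line 56]
  shape_report(1, 1) -> 0  [called from main, line 58]
Log origins:
  1: from main, line 54
  2: from merge_totals, line 25
  3: from clip_value, line 2
  4-9: from probe_limits, line 14
  10: from probe_limits, line 15
  11: from merge_totals, line 28
  12: from count_flags, line 19
  13: from index_entries, line 39
  14: from rate_window, line 32
  15: from rate_window, line 35
  16: from index_entries, line 41
  17: from main, line 57
  18: from shape_report, line 46
A correct fix: line 43: replace `//` with `*`.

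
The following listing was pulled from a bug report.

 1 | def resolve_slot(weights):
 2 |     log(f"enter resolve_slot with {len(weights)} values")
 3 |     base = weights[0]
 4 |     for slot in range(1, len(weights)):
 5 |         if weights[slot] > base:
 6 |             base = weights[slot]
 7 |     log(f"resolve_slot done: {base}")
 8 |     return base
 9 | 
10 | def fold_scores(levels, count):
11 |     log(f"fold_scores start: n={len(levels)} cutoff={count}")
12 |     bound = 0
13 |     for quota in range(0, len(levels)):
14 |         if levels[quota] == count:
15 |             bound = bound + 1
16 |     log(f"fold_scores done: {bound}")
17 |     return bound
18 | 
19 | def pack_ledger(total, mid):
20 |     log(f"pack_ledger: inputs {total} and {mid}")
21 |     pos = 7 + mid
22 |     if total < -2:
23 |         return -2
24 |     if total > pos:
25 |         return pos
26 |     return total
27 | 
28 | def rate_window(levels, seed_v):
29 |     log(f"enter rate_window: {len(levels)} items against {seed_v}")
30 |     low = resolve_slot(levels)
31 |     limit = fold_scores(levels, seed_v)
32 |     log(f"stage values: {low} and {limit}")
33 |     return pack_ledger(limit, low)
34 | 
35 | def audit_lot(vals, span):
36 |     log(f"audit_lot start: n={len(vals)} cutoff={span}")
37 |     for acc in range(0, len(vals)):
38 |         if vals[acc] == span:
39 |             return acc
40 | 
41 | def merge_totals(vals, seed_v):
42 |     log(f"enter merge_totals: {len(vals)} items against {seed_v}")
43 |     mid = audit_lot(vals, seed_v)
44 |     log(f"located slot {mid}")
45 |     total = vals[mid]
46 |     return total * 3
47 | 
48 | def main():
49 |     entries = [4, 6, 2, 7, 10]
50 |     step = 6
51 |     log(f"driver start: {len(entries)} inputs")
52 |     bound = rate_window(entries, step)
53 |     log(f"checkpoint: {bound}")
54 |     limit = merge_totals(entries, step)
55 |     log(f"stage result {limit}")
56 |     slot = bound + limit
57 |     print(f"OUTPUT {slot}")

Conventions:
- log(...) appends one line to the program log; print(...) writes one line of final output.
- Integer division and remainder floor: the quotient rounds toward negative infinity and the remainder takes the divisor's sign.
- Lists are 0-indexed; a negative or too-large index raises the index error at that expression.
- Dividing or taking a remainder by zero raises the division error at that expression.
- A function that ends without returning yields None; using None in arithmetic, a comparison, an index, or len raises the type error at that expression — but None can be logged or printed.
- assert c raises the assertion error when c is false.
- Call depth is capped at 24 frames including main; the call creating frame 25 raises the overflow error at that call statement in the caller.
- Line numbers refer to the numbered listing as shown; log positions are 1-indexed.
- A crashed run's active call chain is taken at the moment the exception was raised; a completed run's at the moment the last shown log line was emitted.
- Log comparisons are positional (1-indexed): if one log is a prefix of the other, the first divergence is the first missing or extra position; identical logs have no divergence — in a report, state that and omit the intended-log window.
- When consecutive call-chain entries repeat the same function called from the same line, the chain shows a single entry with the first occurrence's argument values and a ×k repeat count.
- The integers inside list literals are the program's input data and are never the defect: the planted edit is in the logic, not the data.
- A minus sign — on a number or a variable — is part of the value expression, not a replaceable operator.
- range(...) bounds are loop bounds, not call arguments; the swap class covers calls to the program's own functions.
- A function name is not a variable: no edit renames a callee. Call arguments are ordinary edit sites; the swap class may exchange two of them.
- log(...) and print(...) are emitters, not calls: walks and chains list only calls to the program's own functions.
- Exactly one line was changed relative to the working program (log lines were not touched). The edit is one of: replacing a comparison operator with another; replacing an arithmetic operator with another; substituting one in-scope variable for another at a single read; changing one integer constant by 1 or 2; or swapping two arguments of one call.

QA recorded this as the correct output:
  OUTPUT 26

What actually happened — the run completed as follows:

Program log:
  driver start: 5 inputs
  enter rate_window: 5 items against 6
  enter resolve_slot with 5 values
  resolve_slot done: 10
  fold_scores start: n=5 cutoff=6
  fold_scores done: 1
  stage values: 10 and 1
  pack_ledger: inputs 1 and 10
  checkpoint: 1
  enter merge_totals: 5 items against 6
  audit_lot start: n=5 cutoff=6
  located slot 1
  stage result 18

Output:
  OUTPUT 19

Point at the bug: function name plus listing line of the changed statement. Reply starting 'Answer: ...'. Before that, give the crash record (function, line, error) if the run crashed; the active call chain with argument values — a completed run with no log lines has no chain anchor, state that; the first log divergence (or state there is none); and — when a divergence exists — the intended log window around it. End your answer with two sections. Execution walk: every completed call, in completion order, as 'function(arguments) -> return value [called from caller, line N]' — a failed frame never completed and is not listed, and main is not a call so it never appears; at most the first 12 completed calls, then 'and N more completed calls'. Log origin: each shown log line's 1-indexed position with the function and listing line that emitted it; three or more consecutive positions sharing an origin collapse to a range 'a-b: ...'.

Answer: the defect is in rate_window at line 33.
Core observation: Log line 8 is where behavior first shows: 'pack_ledger: inputs 1 and 10' appears instead of 'pack_ledger: inputs 10 and 1'.
Call chain: main.
First divergence: position 8 — the shown line 'pack_ledger: inputs 1 and 10' should read 'pack_ledger: inputs 10 and 1'.
Intended log window:
  6: fold_scores done: 1
  7: stage values: 10 and 1
  8: pack_ledger: inputs 10 and 1
  9: checkpoint: 8
Execution walk:
  resolve_slot([4, 6, 2, 7, 10]) -> 10  [called from rate_window, line 30]
  fold_scores([4, 6, 2, 7, 10], 6) -> 1  [called from rate_window, line 31]
  pack_ledger(1, 10) -> 1  [called from rate_window, line 33]
  rate_window([4, 6, 2, 7, 10], 6) -> 1  [called from main, line 52]
  audit_lot([4, 6, 2, 7, 10], 6) -> 1  [called from merge_totals, line 43]
  merge_totals([4, 6, 2, 7, 10], 6) -> 18  [called from main, line 54]
Log origin:
  1 — main, line 51
  2 — rate_window, line 29
  3 — resolve_slot, line 2
  4 — resolve_slot, line 7
  5 — fold_scores, line 11
  6 — fold_scores, line 16
  7 — rate_window, line 32
  8 — pack_ledger, line 20
  9 — main, line 53
  10 — merge_totals, line 42
  11 — audit_lot, line 36
  12 — merge_totals, line 44
  13 — main, line 55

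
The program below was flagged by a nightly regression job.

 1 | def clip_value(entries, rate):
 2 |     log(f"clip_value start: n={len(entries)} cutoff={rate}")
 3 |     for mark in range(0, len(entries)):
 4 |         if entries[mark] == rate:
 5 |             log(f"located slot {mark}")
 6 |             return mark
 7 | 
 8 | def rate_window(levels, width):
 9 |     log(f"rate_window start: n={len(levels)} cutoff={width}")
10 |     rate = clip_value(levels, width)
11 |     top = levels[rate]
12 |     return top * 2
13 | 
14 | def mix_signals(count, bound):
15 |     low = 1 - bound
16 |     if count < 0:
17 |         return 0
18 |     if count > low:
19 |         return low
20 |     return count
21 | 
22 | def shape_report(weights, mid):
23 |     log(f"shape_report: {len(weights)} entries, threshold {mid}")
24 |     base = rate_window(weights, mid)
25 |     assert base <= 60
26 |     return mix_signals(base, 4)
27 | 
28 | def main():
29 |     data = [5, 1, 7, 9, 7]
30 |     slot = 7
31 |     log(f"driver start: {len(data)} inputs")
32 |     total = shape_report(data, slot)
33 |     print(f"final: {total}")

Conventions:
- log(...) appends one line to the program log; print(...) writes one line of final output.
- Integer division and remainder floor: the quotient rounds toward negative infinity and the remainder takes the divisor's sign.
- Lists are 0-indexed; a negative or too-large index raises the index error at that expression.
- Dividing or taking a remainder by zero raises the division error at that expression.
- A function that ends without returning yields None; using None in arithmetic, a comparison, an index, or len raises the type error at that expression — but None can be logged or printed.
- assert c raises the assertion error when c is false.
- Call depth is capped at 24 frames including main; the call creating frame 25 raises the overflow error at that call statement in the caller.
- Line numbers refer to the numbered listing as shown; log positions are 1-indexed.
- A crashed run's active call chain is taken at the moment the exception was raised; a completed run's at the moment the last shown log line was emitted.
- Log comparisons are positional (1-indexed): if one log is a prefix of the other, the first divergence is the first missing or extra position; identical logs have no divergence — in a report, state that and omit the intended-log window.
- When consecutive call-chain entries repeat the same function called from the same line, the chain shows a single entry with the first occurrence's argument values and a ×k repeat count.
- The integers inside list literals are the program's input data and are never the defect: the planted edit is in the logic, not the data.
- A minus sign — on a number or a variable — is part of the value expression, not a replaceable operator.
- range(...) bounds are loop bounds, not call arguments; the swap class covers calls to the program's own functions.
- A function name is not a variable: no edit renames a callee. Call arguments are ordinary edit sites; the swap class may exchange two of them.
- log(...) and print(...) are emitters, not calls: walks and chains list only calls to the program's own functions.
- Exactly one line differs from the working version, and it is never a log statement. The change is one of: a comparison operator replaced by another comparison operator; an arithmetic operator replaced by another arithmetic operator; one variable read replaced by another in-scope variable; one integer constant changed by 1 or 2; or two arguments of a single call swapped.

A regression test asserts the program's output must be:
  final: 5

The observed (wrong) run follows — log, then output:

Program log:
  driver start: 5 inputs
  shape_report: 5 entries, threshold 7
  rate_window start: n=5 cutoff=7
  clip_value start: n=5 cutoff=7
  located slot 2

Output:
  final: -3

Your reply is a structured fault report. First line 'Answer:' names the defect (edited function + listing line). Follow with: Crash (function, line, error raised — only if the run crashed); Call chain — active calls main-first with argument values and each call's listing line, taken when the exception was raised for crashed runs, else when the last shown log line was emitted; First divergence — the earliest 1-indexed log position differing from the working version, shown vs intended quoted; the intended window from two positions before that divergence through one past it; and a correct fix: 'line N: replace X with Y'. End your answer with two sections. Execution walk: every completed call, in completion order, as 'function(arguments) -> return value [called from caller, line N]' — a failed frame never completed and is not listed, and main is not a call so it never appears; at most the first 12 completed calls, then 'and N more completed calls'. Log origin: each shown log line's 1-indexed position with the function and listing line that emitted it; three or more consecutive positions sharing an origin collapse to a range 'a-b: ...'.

Answer: the defect is in mix_signals at line 15.
The tell: The two runs log identically and part ways only at the printed values.
Call chain: main -> shape_report([5, 1, 7, 9, 7], 7) (called at line 32) -> rate_window([5, 1, 7, 9, 7], 7) (called at line 24) -> clip_value([5, 1, 7, 9, 7], 7) (called at line 10).
First divergence: none — the logs agree in full.
Execution walk:
  clip_value([5, 1, 7, 9, 7], 7) -> 2  [called from rate_window, line 10]
  rate_window([5, 1, 7, 9, 7], 7) -> 14  [called from shape_report, line 24]
  mix_signals(14, 4) -> -3  [called from shape_report, line 26]
  shape_report([5, 1, 7, 9, 7], 7) -> -3  [called from main, line 32]
Origin of each log line:
  1: from main, line 31
  2: from shape_report, line 23
  3: from rate_window, line 9
  4: from clip_value, line 2
  5: from clip_value, line 5
A correct fix: line 15: replace `-` with `+`.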